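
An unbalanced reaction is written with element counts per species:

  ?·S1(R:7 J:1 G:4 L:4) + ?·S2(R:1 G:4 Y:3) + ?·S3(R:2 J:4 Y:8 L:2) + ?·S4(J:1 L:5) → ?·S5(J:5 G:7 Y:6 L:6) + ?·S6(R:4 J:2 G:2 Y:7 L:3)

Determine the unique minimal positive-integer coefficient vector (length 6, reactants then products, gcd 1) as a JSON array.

R: 1·7+5·1+4·2+3·0 = 20 | 2·0+5·4 = 20
J: 1·1+5·0+4·4+3·1 = 20 | 2·5+5·2 = 20
G: 1·4+5·4+4·0+3·0 = 24 | 2·7+5·2 = 24
Y: 1·0+5·3+4·8+3·0 = 47 | 2·6+5·7 = 47
L: 1·4+5·0+4·2+3·5 = 27 | 2·6+5·3 = 27
gcd(1,5,4,3,2,5) = 1

Coefficients: [1, 5, 4, 3, 2, 5]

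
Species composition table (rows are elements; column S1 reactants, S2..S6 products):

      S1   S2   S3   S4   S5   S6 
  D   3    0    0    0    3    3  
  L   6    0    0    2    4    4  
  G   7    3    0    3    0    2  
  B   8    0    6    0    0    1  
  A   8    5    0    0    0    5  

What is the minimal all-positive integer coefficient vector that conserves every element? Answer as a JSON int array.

D: 5·3 = 15 | 4·0+6·0+5·0+1·3+4·3 = 15
L: 5·6 = 30 | 4·0+6·0+5·2+1·4+4·4 = 30
G: 5·7 = 35 | 4·3+6·0+5·3+1·0+4·2 = 35
B: 5·8 = 40 | 4·0+6·6+5·0+1·0+4·1 = 40
A: 5·8 = 40 | 4·5+6·0+5·0+1·0+4·5 = 40
gcd(5,4,6,5,1,4) = 1

Coefficients: [5, 4, 6, 5, 1, 4]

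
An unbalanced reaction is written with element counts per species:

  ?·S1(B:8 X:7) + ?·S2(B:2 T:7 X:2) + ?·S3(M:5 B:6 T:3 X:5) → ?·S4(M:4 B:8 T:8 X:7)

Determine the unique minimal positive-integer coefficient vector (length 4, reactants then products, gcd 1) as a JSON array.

M: 1·0+4·0+4·5 = 20 | 5·4 = 20
B: 1·8+4·2+4·6 = 40 | 5·8 = 40
T: 1·0+4·7+4·3 = 40 | 5·8 = 40
X: 1·7+4·2+4·5 = 35 | 5·7 = 35
gcd(1,4,4,5) = 1

Coefficients: [1, 4, 4, 5]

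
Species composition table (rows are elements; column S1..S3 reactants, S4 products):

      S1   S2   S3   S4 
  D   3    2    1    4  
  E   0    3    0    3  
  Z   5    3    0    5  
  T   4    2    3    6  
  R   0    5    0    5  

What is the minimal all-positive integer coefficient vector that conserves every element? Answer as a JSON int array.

Coefficients: [2, 5, 4, 5]

D: 2·3+5·2+4·1 = 20 | 5·4 = 20
E: 2·0+5·3+4·0 = 15 | 5·3 = 15
Z: 2·5+5·3+4·0 = 25 | 5·5 = 25
T: 2·4+5·2+4·3 = 30 | 5·6 = 30
R: 2·0+5·5+4·0 = 25 | 5·5 = 25
gcd(2,5,4,5) = 1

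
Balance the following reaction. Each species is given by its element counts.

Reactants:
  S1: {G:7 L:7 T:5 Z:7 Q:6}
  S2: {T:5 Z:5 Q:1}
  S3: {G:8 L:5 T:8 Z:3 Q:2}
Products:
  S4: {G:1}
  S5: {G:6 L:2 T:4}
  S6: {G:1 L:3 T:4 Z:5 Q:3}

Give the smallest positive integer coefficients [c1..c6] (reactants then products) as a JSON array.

G: 2·7+2·0+2·8 = 30 | 6·1+3·6+6·1 = 30
L: 2·7+2·0+2·5 = 24 | 6·0+3·2+6·3 = 24
T: 2·5+2·5+2·8 = 36 | 6·0+3·4+6·4 = 36
Z: 2·7+2·5+2·3 = 30 | 6·0+3·0+6·5 = 30
Q: 2·6+2·1+2·2 = 18 | 6·0+3·0+6·3 = 18
gcd(2,2,2,6,3,6) = 1

Coefficients: [2, 2, 2, 6, 3, 6]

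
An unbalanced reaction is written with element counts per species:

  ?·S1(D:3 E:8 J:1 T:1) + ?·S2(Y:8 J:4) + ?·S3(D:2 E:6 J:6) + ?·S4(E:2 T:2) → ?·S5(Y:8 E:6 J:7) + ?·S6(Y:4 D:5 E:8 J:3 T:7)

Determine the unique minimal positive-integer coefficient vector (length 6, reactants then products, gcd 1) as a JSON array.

Y: 2·0+5·8+2·0+6·0 = 40 | 4·8+2·4 = 40
D: 2·3+5·0+2·2+6·0 = 10 | 4·0+2·5 = 10
E: 2·8+5·0+2·6+6·2 = 40 | 4·6+2·8 = 40
J: 2·1+5·4+2·6+6·0 = 34 | 4·7+2·3 = 34
T: 2·1+5·0+2·0+6·2 = 14 | 4·0+2·7 = 14
gcd(2,5,2,6,4,2) = 1

Coefficients: [2, 5, 2, 6, 4, 2]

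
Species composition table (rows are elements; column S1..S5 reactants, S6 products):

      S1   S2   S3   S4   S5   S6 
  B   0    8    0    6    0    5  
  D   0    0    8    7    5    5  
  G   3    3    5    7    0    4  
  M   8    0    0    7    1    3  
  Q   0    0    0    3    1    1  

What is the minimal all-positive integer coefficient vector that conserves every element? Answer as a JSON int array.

B: 1·0+3·8+1·0+1·6+3·0 = 30 | 6·5 = 30
D: 1·0+3·0+1·8+1·7+3·5 = 30 | 6·5 = 30
G: 1·3+3·3+1·5+1·7+3·0 = 24 | 6·4 = 24
M: 1·8+3·0+1·0+1·7+3·1 = 18 | 6·3 = 18
Q: 1·0+3·0+1·0+1·3+3·1 = 6 | 6·1 = 6
gcd(1,3,1,1,3,6) = 1

Coefficients: [1, 3, 1, 1, 3, 6]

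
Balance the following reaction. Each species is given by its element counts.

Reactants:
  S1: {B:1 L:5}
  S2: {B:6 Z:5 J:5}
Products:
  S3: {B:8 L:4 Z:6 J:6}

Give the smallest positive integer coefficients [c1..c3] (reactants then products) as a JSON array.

B: 4·1+6·6 = 40 | 5·8 = 40
L: 4·5+6·0 = 20 | 5·4 = 20
Z: 4·0+6·5 = 30 | 5·6 = 30
J: 4·0+6·5 = 30 | 5·6 = 30
gcd(4,6,5) = 1

Coefficients: [4, 6, 5]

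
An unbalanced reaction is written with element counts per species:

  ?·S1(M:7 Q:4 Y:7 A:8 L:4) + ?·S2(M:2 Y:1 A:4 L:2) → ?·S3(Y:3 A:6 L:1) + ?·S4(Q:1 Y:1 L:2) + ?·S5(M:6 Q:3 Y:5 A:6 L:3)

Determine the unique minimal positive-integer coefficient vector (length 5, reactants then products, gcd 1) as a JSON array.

Coefficients: [4, 1, 1, 1, 5]

M: 4·7+1·2 = 30 | 1·0+1·0+5·6 = 30
Q: 4·4+1·0 = 16 | 1·0+1·1+5·3 = 16
Y: 4·7+1·1 = 29 | 1·3+1·1+5·5 = 29
A: 4·8+1·4 = 36 | 1·6+1·0+5·6 = 36
L: 4·4+1·2 = 18 | 1·1+1·2+5·3 = 18
gcd(4,1,1,1,5) = 1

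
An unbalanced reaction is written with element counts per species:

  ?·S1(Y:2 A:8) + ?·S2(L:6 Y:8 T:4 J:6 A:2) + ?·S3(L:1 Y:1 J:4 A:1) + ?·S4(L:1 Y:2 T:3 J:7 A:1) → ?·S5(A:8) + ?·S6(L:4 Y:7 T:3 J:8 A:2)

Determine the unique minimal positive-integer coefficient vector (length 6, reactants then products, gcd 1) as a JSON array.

L: 5·0+3·6+4·1+2·1 = 24 | 5·0+6·4 = 24
Y: 5·2+3·8+4·1+2·2 = 42 | 5·0+6·7 = 42
T: 5·0+3·4+4·0+2·3 = 18 | 5·0+6·3 = 18
J: 5·0+3·6+4·4+2·7 = 48 | 5·0+6·8 = 48
A: 5·8+3·2+4·1+2·1 = 52 | 5·8+6·2 = 52
gcd(5,3,4,2,5,6) = 1

Coefficients: [5, 3, 4, 2, 5, 6]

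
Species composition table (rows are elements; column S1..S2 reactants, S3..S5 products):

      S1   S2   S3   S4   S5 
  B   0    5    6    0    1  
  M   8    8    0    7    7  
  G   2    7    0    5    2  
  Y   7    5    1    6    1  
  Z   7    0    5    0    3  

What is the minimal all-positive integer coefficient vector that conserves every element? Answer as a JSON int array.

B: 3·0+4·5 = 20 | 3·6+6·0+2·1 = 20
M: 3·8+4·8 = 56 | 3·0+6·7+2·7 = 56
G: 3·2+4·7 = 34 | 3·0+6·5+2·2 = 34
Y: 3·7+4·5 = 41 | 3·1+6·6+2·1 = 41
Z: 3·7+4·0 = 21 | 3·5+6·0+2·3 = 21
gcd(3,4,3,6,2) = 1

Coefficients: [3, 4, 3, 6, 2]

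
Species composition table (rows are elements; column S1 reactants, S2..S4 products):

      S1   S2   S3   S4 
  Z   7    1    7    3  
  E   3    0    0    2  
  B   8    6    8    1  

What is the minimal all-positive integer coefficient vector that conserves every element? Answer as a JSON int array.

Z: 4·7 = 28 | 3·1+1·7+6·3 = 28
E: 4·3 = 12 | 3·0+1·0+6·2 = 12
B: 4·8 = 32 | 3·6+1·8+6·1 = 32
gcd(4,3,1,6) = 1

Coefficients: [4, 3, 1, 6]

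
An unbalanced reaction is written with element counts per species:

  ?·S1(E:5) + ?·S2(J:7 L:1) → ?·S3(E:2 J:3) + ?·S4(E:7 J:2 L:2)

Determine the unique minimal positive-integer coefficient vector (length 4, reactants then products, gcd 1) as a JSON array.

E: 3·5+2·0 = 15 | 4·2+1·7 = 15
J: 3·0+2·7 = 14 | 4·3+1·2 = 14
L: 3·0+2·1 = 2 | 4·0+1·2 = 2
gcd(3,2,4,1) = 1

Coefficients: [3, 2, 4, 1]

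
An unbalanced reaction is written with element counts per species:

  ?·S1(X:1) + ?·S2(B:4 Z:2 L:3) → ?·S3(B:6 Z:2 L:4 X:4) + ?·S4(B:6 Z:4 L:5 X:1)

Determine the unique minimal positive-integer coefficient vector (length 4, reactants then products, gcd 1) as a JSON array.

Coefficients: [5, 3, 1, 1]

B: 5·0+3·4 = 12 | 1·6+1·6 = 12
Z: 5·0+3·2 = 6 | 1·2+1·4 = 6
L: 5·0+3·3 = 9 | 1·4+1·5 = 9
X: 5·1+3·0 = 5 | 1·4+1·1 = 5
gcd(5,3,1,1) = 1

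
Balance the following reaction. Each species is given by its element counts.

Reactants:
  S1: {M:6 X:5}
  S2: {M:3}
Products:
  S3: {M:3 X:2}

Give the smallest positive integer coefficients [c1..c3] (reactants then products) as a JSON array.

Coefficients: [2, 1, 5]

M: 2·6+1·3 = 15 | 5·3 = 15
X: 2·5+1·0 = 10 | 5·2 = 10
gcd(2,1,5) = 1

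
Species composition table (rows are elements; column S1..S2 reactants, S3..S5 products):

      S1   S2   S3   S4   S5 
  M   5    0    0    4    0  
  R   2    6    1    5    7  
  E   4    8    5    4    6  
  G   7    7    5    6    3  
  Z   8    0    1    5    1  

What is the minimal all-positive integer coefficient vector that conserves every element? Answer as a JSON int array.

Coefficients: [4, 5, 6, 5, 1]

M: 4·5+5·0 = 20 | 6·0+5·4+1·0 = 20
R: 4·2+5·6 = 38 | 6·1+5·5+1·7 = 38
E: 4·4+5·8 = 56 | 6·5+5·4+1·6 = 56
G: 4·7+5·7 = 63 | 6·5+5·6+1·3 = 63
Z: 4·8+5·0 = 32 | 6·1+5·5+1·1 = 32
gcd(4,5,6,5,1) = 1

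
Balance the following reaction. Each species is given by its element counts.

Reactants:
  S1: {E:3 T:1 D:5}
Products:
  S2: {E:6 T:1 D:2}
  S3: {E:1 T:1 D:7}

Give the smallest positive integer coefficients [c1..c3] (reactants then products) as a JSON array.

E: 5·3 = 15 | 2·6+3·1 = 15
T: 5·1 = 5 | 2·1+3·1 = 5
D: 5·5 = 25 | 2·2+3·7 = 25
gcd(5,2,3) = 1

Coefficients: [5, 2, 3]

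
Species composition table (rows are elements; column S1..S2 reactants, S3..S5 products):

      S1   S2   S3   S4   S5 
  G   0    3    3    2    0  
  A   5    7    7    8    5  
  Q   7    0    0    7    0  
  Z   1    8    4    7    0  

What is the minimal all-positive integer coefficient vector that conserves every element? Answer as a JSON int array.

G: 6·0+5·3 = 15 | 1·3+6·2+2·0 = 15
A: 6·5+5·7 = 65 | 1·7+6·8+2·5 = 65
Q: 6·7+5·0 = 42 | 1·0+6·7+2·0 = 42
Z: 6·1+5·8 = 46 | 1·4+6·7+2·0 = 46
gcd(6,5,1,6,2) = 1

Coefficients: [6, 5, 1, 6, 2]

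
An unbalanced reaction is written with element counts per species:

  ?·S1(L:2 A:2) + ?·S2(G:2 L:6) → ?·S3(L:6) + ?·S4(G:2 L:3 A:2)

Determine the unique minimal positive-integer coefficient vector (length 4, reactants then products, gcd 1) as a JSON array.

Coefficients: [6, 6, 5, 6]

G: 6·0+6·2 = 12 | 5·0+6·2 = 12
L: 6·2+6·6 = 48 | 5·6+6·3 = 48
A: 6·2+6·0 = 12 | 5·0+6·2 = 12
gcd(6,6,5,6) = 1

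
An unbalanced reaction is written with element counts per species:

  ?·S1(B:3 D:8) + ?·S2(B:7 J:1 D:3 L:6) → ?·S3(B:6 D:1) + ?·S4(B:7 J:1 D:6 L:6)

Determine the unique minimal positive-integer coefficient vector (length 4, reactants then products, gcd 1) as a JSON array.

B: 2·3+5·7 = 41 | 1·6+5·7 = 41
J: 2·0+5·1 = 5 | 1·0+5·1 = 5
D: 2·8+5·3 = 31 | 1·1+5·6 = 31
L: 2·0+5·6 = 30 | 1·0+5·6 = 30
gcd(2,5,1,5) = 1

Coefficients: [2, 5, 1, 5]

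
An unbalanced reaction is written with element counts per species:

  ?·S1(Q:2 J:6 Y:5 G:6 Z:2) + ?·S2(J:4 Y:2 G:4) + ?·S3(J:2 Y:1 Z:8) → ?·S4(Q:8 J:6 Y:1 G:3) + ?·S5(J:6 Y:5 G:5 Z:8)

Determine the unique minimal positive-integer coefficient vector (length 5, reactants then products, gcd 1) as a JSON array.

Coefficients: [4, 1, 4, 1, 5]

Q: 4·2+1·0+4·0 = 8 | 1·8+5·0 = 8
J: 4·6+1·4+4·2 = 36 | 1·6+5·6 = 36
Y: 4·5+1·2+4·1 = 26 | 1·1+5·5 = 26
G: 4·6+1·4+4·0 = 28 | 1·3+5·5 = 28
Z: 4·2+1·0+4·8 = 40 | 1·0+5·8 = 40
gcd(4,1,4,1,5) = 1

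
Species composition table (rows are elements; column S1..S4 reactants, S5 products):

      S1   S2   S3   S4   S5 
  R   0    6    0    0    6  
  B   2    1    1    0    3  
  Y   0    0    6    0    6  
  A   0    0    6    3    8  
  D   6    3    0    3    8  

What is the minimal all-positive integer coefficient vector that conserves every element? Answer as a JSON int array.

R: 3·0+6·6+6·0+4·0 = 36 | 6·6 = 36
B: 3·2+6·1+6·1+4·0 = 18 | 6·3 = 18
Y: 3·0+6·0+6·6+4·0 = 36 | 6·6 = 36
A: 3·0+6·0+6·6+4·3 = 48 | 6·8 = 48
D: 3·6+6·3+6·0+4·3 = 48 | 6·8 = 48
gcd(3,6,6,4,6) = 1

Coefficients: [3, 6, 6, 4, 6]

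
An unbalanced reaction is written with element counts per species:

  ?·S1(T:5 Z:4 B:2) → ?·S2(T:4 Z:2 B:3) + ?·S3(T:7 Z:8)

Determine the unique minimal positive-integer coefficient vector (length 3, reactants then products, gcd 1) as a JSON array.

Coefficients: [3, 2, 1]

T: 3·5 = 15 | 2·4+1·7 = 15
Z: 3·4 = 12 | 2·2+1·8 = 12
B: 3·2 = 6 | 2·3+1·0 = 6
gcd(3,2,1) = 1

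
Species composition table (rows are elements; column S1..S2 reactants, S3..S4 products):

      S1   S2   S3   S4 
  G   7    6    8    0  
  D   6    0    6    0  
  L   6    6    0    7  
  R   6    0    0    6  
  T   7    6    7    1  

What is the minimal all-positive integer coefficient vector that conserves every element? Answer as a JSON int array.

Coefficients: [6, 1, 6, 6]

G: 6·7+1·6 = 48 | 6·8+6·0 = 48
D: 6·6+1·0 = 36 | 6·6+6·0 = 36
L: 6·6+1·6 = 42 | 6·0+6·7 = 42
R: 6·6+1·0 = 36 | 6·0+6·6 = 36
T: 6·7+1·6 = 48 | 6·7+6·1 = 48
gcd(6,1,6,6) = 1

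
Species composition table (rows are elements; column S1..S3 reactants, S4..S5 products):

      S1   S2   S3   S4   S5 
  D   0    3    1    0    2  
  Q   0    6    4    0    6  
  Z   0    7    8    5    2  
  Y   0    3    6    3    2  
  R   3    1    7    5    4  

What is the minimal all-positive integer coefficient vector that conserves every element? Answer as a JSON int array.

D: 5·0+1·3+3·1 = 6 | 5·0+3·2 = 6
Q: 5·0+1·6+3·4 = 18 | 5·0+3·6 = 18
Z: 5·0+1·7+3·8 = 31 | 5·5+3·2 = 31
Y: 5·0+1·3+3·6 = 21 | 5·3+3·2 = 21
R: 5·3+1·1+3·7 = 37 | 5·5+3·4 = 37
gcd(5,1,3,5,3) = 1

Coefficients: [5, 1, 3, 5, 3]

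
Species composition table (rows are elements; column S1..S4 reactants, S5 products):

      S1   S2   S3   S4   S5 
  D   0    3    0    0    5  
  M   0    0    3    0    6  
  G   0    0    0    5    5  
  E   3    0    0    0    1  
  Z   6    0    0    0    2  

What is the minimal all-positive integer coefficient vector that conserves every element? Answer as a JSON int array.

Coefficients: [1, 5, 6, 3, 3]

D: 1·0+5·3+6·0+3·0 = 15 | 3·5 = 15
M: 1·0+5·0+6·3+3·0 = 18 | 3·6 = 18
G: 1·0+5·0+6·0+3·5 = 15 | 3·5 = 15
E: 1·3+5·0+6·0+3·0 = 3 | 3·1 = 3
Z: 1·6+5·0+6·0+3·0 = 6 | 3·2 = 6
gcd(1,5,6,3,3) = 1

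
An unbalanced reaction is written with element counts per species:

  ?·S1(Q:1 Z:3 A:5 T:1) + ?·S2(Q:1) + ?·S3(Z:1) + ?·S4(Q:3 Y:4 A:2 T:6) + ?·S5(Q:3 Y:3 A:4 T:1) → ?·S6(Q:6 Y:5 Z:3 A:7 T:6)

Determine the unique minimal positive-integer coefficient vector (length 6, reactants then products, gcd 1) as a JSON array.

Coefficients: [3, 6, 6, 4, 3, 5]

Q: 3·1+6·1+6·0+4·3+3·3 = 30 | 5·6 = 30
Y: 3·0+6·0+6·0+4·4+3·3 = 25 | 5·5 = 25
Z: 3·3+6·0+6·1+4·0+3·0 = 15 | 5·3 = 15
A: 3·5+6·0+6·0+4·2+3·4 = 35 | 5·7 = 35
T: 3·1+6·0+6·0+4·6+3·1 = 30 | 5·6 = 30
gcd(3,6,6,4,3,5) = 1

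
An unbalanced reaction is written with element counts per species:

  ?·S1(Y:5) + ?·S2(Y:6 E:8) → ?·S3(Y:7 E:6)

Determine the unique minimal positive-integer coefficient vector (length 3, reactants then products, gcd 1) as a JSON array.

Coefficients: [2, 3, 4]

Y: 2·5+3·6 = 28 | 4·7 = 28
E: 2·0+3·8 = 24 | 4·6 = 24
gcd(2,3,4) = 1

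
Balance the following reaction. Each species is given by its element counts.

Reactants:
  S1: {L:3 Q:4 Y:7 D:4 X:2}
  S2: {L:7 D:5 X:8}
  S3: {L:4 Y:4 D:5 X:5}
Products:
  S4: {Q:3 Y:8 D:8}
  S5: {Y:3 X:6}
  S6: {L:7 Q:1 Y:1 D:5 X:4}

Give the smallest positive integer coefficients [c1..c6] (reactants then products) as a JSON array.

L: 2·3+3·7+2·4 = 35 | 1·0+3·0+5·7 = 35
Q: 2·4+3·0+2·0 = 8 | 1·3+3·0+5·1 = 8
Y: 2·7+3·0+2·4 = 22 | 1·8+3·3+5·1 = 22
D: 2·4+3·5+2·5 = 33 | 1·8+3·0+5·5 = 33
X: 2·2+3·8+2·5 = 38 | 1·0+3·6+5·4 = 38
gcd(2,3,2,1,3,5) = 1

Coefficients: [2, 3, 2, 1, 3, 5]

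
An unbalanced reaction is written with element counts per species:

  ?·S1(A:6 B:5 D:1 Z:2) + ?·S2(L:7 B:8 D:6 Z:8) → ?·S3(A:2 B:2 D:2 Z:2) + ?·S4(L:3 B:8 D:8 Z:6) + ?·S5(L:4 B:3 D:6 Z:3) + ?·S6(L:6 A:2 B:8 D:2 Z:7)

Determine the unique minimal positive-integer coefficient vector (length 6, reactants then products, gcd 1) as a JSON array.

L: 2·0+5·7 = 35 | 2·0+1·3+2·4+4·6 = 35
A: 2·6+5·0 = 12 | 2·2+1·0+2·0+4·2 = 12
B: 2·5+5·8 = 50 | 2·2+1·8+2·3+4·8 = 50
D: 2·1+5·6 = 32 | 2·2+1·8+2·6+4·2 = 32
Z: 2·2+5·8 = 44 | 2·2+1·6+2·3+4·7 = 44
gcd(2,5,2,1,2,4) = 1

Coefficients: [2, 5, 2, 1, 2, 4]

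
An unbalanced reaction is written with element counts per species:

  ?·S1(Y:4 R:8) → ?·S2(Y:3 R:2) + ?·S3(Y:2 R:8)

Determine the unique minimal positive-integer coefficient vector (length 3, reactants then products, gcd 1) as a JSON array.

Coefficients: [5, 4, 4]

Y: 5·4 = 20 | 4·3+4·2 = 20
R: 5·8 = 40 | 4·2+4·8 = 40
gcd(5,4,4) = 1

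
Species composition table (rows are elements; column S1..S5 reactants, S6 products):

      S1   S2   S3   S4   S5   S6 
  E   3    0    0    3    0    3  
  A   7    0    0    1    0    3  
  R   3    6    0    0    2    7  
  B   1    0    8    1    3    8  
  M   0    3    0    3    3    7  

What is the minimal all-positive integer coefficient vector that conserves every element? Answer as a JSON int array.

Coefficients: [2, 4, 3, 4, 6, 6]

E: 2·3+4·0+3·0+4·3+6·0 = 18 | 6·3 = 18
A: 2·7+4·0+3·0+4·1+6·0 = 18 | 6·3 = 18
R: 2·3+4·6+3·0+4·0+6·2 = 42 | 6·7 = 42
B: 2·1+4·0+3·8+4·1+6·3 = 48 | 6·8 = 48
M: 2·0+4·3+3·0+4·3+6·3 = 42 | 6·7 = 42
gcd(2,4,3,4,6,6) = 1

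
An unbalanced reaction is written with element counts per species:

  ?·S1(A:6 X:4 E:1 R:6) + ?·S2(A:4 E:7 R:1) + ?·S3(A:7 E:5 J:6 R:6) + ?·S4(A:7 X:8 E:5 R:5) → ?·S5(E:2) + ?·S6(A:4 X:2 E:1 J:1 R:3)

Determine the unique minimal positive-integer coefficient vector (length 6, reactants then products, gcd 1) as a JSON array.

Coefficients: [1, 1, 1, 1, 6, 6]

A: 1·6+1·4+1·7+1·7 = 24 | 6·0+6·4 = 24
X: 1·4+1·0+1·0+1·8 = 12 | 6·0+6·2 = 12
E: 1·1+1·7+1·5+1·5 = 18 | 6·2+6·1 = 18
J: 1·0+1·0+1·6+1·0 = 6 | 6·0+6·1 = 6
R: 1·6+1·1+1·6+1·5 = 18 | 6·0+6·3 = 18
gcd(1,1,1,1,6,6) = 1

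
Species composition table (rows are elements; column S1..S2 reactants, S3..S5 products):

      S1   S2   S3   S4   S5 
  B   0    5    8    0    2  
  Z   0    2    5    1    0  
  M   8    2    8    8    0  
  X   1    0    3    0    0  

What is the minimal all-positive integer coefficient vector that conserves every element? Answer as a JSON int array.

B: 3·0+4·5 = 20 | 1·8+3·0+6·2 = 20
Z: 3·0+4·2 = 8 | 1·5+3·1+6·0 = 8
M: 3·8+4·2 = 32 | 1·8+3·8+6·0 = 32
X: 3·1+4·0 = 3 | 1·3+3·0+6·0 = 3
gcd(3,4,1,3,6) = 1

Coefficients: [3, 4, 1, 3, 6]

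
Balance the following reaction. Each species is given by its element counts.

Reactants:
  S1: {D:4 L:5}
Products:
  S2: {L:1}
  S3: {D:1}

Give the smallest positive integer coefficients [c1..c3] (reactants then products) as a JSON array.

D: 1·4 = 4 | 5·0+4·1 = 4
L: 1·5 = 5 | 5·1+4·0 = 5
gcd(1,5,4) = 1

Coefficients: [1, 5, 4]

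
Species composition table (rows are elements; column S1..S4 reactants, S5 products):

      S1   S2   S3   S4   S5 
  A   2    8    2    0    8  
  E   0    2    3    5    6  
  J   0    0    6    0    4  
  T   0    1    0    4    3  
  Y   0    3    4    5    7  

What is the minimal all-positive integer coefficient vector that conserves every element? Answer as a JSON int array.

A: 6·2+1·8+2·2+2·0 = 24 | 3·8 = 24
E: 6·0+1·2+2·3+2·5 = 18 | 3·6 = 18
J: 6·0+1·0+2·6+2·0 = 12 | 3·4 = 12
T: 6·0+1·1+2·0+2·4 = 9 | 3·3 = 9
Y: 6·0+1·3+2·4+2·5 = 21 | 3·7 = 21
gcd(6,1,2,2,3) = 1

Coefficients: [6, 1, 2, 2, 3]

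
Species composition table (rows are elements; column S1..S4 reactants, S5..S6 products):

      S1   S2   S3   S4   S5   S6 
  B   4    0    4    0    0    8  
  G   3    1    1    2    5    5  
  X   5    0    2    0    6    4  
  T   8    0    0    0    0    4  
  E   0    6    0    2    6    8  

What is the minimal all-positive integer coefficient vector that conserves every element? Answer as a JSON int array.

B: 2·4+5·0+6·4+4·0 = 32 | 1·0+4·8 = 32
G: 2·3+5·1+6·1+4·2 = 25 | 1·5+4·5 = 25
X: 2·5+5·0+6·2+4·0 = 22 | 1·6+4·4 = 22
T: 2·8+5·0+6·0+4·0 = 16 | 1·0+4·4 = 16
E: 2·0+5·6+6·0+4·2 = 38 | 1·6+4·8 = 38
gcd(2,5,6,4,1,4) = 1

Coefficients: [2, 5, 6, 4, 1, 4]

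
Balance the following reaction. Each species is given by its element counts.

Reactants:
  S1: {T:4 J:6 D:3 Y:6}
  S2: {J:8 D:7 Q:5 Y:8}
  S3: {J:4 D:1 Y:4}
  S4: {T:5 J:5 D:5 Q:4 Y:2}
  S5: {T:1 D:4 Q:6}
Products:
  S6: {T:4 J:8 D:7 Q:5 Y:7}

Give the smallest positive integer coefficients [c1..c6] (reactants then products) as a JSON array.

T: 3·4+2·0+1·0+2·5+2·1 = 24 | 6·4 = 24
J: 3·6+2·8+1·4+2·5+2·0 = 48 | 6·8 = 48
D: 3·3+2·7+1·1+2·5+2·4 = 42 | 6·7 = 42
Q: 3·0+2·5+1·0+2·4+2·6 = 30 | 6·5 = 30
Y: 3·6+2·8+1·4+2·2+2·0 = 42 | 6·7 = 42
gcd(3,2,1,2,2,6) = 1

Coefficients: [3, 2, 1, 2, 2, 6]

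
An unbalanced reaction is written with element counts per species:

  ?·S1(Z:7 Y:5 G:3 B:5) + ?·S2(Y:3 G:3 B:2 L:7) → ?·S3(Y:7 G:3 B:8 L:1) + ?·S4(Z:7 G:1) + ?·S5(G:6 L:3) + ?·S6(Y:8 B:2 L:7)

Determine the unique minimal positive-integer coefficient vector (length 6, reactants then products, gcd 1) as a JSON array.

Z: 6·7+2·0 = 42 | 4·0+6·7+1·0+1·0 = 42
Y: 6·5+2·3 = 36 | 4·7+6·0+1·0+1·8 = 36
G: 6·3+2·3 = 24 | 4·3+6·1+1·6+1·0 = 24
B: 6·5+2·2 = 34 | 4·8+6·0+1·0+1·2 = 34
L: 6·0+2·7 = 14 | 4·1+6·0+1·3+1·7 = 14
gcd(6,2,4,6,1,1) = 1

Coefficients: [6, 2, 4, 6, 1, 1]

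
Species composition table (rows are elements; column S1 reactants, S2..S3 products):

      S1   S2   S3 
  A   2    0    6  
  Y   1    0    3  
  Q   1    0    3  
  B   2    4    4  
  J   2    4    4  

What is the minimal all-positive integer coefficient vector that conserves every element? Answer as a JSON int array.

A: 6·2 = 12 | 1·0+2·6 = 12
Y: 6·1 = 6 | 1·0+2·3 = 6
Q: 6·1 = 6 | 1·0+2·3 = 6
B: 6·2 = 12 | 1·4+2·4 = 12
J: 6·2 = 12 | 1·4+2·4 = 12
gcd(6,1,2) = 1

Coefficients: [6, 1, 2]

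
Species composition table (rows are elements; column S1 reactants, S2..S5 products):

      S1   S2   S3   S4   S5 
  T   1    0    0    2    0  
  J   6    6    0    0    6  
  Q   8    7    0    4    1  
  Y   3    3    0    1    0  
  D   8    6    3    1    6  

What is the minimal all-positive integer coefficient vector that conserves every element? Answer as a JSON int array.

Coefficients: [6, 5, 3, 3, 1]

T: 6·1 = 6 | 5·0+3·0+3·2+1·0 = 6
J: 6·6 = 36 | 5·6+3·0+3·0+1·6 = 36
Q: 6·8 = 48 | 5·7+3·0+3·4+1·1 = 48
Y: 6·3 = 18 | 5·3+3·0+3·1+1·0 = 18
D: 6·8 = 48 | 5·6+3·3+3·1+1·6 = 48
gcd(6,5,3,3,1) = 1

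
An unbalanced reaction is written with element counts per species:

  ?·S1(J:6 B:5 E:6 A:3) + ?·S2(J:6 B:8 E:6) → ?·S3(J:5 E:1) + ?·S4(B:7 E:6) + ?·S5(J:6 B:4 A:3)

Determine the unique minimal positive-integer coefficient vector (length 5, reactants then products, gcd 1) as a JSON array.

J: 2·6+5·6 = 42 | 6·5+6·0+2·6 = 42
B: 2·5+5·8 = 50 | 6·0+6·7+2·4 = 50
E: 2·6+5·6 = 42 | 6·1+6·6+2·0 = 42
A: 2·3+5·0 = 6 | 6·0+6·0+2·3 = 6
gcd(2,5,6,6,2) = 1

Coefficients: [2, 5, 6, 6, 2]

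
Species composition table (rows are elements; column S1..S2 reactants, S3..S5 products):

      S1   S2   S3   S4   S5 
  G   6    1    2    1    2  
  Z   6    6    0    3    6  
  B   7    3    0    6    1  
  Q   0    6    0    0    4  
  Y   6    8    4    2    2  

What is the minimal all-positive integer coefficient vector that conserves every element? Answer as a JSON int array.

G: 3·6+2·1 = 20 | 5·2+4·1+3·2 = 20
Z: 3·6+2·6 = 30 | 5·0+4·3+3·6 = 30
B: 3·7+2·3 = 27 | 5·0+4·6+3·1 = 27
Q: 3·0+2·6 = 12 | 5·0+4·0+3·4 = 12
Y: 3·6+2·8 = 34 | 5·4+4·2+3·2 = 34
gcd(3,2,5,4,3) = 1

Coefficients: [3, 2, 5, 4, 3]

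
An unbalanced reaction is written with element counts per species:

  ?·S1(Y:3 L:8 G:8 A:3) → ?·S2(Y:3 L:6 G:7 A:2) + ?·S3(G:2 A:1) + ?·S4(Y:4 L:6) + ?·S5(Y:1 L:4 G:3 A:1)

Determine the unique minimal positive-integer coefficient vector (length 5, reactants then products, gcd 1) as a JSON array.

Y: 4·3 = 12 | 1·3+5·0+1·4+5·1 = 12
L: 4·8 = 32 | 1·6+5·0+1·6+5·4 = 32
G: 4·8 = 32 | 1·7+5·2+1·0+5·3 = 32
A: 4·3 = 12 | 1·2+5·1+1·0+5·1 = 12
gcd(4,1,5,1,5) = 1

Coefficients: [4, 1, 5, 1, 5]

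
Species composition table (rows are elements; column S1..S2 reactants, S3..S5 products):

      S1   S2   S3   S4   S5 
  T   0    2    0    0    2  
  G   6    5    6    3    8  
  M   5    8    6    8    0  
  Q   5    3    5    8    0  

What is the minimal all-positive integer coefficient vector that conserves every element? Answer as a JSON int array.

Coefficients: [6, 1, 5, 1, 1]

T: 6·0+1·2 = 2 | 5·0+1·0+1·2 = 2
G: 6·6+1·5 = 41 | 5·6+1·3+1·8 = 41
M: 6·5+1·8 = 38 | 5·6+1·8+1·0 = 38
Q: 6·5+1·3 = 33 | 5·5+1·8+1·0 = 33
gcd(6,1,5,1,1) = 1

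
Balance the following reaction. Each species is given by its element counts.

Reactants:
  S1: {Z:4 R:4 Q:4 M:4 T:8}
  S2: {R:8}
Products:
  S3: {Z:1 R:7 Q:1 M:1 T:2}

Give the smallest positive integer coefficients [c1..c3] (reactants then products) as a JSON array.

Coefficients: [1, 3, 4]

Z: 1·4+3·0 = 4 | 4·1 = 4
R: 1·4+3·8 = 28 | 4·7 = 28
Q: 1·4+3·0 = 4 | 4·1 = 4
M: 1·4+3·0 = 4 | 4·1 = 4
T: 1·8+3·0 = 8 | 4·2 = 8
gcd(1,3,4) = 1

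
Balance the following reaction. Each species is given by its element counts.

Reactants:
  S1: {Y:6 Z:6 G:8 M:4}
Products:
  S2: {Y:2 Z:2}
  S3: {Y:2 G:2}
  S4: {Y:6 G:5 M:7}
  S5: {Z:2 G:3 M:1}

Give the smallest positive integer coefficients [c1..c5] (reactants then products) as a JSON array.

Y: 3·6 = 18 | 4·2+2·2+1·6+5·0 = 18
Z: 3·6 = 18 | 4·2+2·0+1·0+5·2 = 18
G: 3·8 = 24 | 4·0+2·2+1·5+5·3 = 24
M: 3·4 = 12 | 4·0+2·0+1·7+5·1 = 12
gcd(3,4,2,1,5) = 1

Coefficients: [3, 4, 2, 1, 5]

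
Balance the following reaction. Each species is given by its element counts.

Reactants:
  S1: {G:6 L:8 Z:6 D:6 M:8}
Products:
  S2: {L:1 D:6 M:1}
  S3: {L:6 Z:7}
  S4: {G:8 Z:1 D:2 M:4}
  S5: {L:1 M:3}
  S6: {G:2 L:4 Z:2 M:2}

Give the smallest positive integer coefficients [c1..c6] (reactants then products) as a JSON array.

G: 5·6 = 30 | 4·0+3·0+3·8+6·0+3·2 = 30
L: 5·8 = 40 | 4·1+3·6+3·0+6·1+3·4 = 40
Z: 5·6 = 30 | 4·0+3·7+3·1+6·0+3·2 = 30
D: 5·6 = 30 | 4·6+3·0+3·2+6·0+3·0 = 30
M: 5·8 = 40 | 4·1+3·0+3·4+6·3+3·2 = 40
gcd(5,4,3,3,6,3) = 1

Coefficients: [5, 4, 3, 3, 6, 3]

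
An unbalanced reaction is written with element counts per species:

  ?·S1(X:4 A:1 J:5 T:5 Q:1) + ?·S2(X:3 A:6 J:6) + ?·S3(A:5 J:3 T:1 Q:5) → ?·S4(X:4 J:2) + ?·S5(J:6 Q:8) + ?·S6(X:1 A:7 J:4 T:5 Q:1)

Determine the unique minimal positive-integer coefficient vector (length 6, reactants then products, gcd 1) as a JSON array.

X: 5·4+2·3+5·0 = 26 | 5·4+3·0+6·1 = 26
A: 5·1+2·6+5·5 = 42 | 5·0+3·0+6·7 = 42
J: 5·5+2·6+5·3 = 52 | 5·2+3·6+6·4 = 52
T: 5·5+2·0+5·1 = 30 | 5·0+3·0+6·5 = 30
Q: 5·1+2·0+5·5 = 30 | 5·0+3·8+6·1 = 30
gcd(5,2,5,5,3,6) = 1

Coefficients: [5, 2, 5, 5, 3, 6]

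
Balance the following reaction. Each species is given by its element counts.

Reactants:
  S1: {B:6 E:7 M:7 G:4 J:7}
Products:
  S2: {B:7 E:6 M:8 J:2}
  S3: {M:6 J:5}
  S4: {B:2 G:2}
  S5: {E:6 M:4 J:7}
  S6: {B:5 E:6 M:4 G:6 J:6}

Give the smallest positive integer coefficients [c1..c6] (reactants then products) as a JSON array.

Coefficients: [6, 2, 1, 6, 3, 2]

B: 6·6 = 36 | 2·7+1·0+6·2+3·0+2·5 = 36
E: 6·7 = 42 | 2·6+1·0+6·0+3·6+2·6 = 42
M: 6·7 = 42 | 2·8+1·6+6·0+3·4+2·4 = 42
G: 6·4 = 24 | 2·0+1·0+6·2+3·0+2·6 = 24
J: 6·7 = 42 | 2·2+1·5+6·0+3·7+2·6 = 42
gcd(6,2,1,6,3,2) = 1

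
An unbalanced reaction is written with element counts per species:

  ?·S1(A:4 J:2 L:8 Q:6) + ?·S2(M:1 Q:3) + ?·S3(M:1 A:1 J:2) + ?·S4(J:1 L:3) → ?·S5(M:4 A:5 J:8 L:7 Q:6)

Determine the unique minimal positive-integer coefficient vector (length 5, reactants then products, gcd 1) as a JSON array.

Coefficients: [1, 2, 6, 2, 2]

M: 1·0+2·1+6·1+2·0 = 8 | 2·4 = 8
A: 1·4+2·0+6·1+2·0 = 10 | 2·5 = 10
J: 1·2+2·0+6·2+2·1 = 16 | 2·8 = 16
L: 1·8+2·0+6·0+2·3 = 14 | 2·7 = 14
Q: 1·6+2·3+6·0+2·0 = 12 | 2·6 = 12
gcd(1,2,6,2,2) = 1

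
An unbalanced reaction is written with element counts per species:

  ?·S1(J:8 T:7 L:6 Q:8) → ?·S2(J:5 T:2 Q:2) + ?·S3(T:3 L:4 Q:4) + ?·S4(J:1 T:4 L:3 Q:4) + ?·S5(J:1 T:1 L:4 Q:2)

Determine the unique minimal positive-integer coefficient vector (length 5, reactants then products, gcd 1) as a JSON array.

J: 3·8 = 24 | 4·5+1·0+2·1+2·1 = 24
T: 3·7 = 21 | 4·2+1·3+2·4+2·1 = 21
L: 3·6 = 18 | 4·0+1·4+2·3+2·4 = 18
Q: 3·8 = 24 | 4·2+1·4+2·4+2·2 = 24
gcd(3,4,1,2,2) = 1

Coefficients: [3, 4, 1, 2, 2]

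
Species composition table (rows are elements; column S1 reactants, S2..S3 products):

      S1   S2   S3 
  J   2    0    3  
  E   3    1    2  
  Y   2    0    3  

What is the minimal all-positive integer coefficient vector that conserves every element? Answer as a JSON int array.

Coefficients: [3, 5, 2]

J: 3·2 = 6 | 5·0+2·3 = 6
E: 3·3 = 9 | 5·1+2·2 = 9
Y: 3·2 = 6 | 5·0+2·3 = 6
gcd(3,5,2) = 1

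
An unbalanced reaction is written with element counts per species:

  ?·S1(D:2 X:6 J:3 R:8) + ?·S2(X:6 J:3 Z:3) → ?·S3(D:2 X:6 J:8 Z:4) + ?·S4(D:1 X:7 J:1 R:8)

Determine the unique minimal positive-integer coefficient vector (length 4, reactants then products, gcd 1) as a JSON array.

Coefficients: [6, 4, 3, 6]

D: 6·2+4·0 = 12 | 3·2+6·1 = 12
X: 6·6+4·6 = 60 | 3·6+6·7 = 60
J: 6·3+4·3 = 30 | 3·8+6·1 = 30
R: 6·8+4·0 = 48 | 3·0+6·8 = 48
Z: 6·0+4·3 = 12 | 3·4+6·0 = 12
gcd(6,4,3,6) = 1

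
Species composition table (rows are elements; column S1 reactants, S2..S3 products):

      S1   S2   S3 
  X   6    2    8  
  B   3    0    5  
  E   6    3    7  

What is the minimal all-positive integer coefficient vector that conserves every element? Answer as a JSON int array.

X: 5·6 = 30 | 3·2+3·8 = 30
B: 5·3 = 15 | 3·0+3·5 = 15
E: 5·6 = 30 | 3·3+3·7 = 30
gcd(5,3,3) = 1

Coefficients: [5, 3, 3]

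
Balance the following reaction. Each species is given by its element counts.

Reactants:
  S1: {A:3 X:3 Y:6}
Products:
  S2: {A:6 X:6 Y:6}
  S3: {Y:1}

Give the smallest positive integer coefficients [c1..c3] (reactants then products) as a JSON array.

Coefficients: [2, 1, 6]

A: 2·3 = 6 | 1·6+6·0 = 6
X: 2·3 = 6 | 1·6+6·0 = 6
Y: 2·6 = 12 | 1·6+6·1 = 12
gcd(2,1,6) = 1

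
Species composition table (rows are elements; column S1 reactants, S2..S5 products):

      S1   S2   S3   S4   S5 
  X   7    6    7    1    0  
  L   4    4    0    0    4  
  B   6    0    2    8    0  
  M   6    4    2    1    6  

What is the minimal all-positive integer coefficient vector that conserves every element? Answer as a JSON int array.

Coefficients: [3, 2, 1, 2, 1]

X: 3·7 = 21 | 2·6+1·7+2·1+1·0 = 21
L: 3·4 = 12 | 2·4+1·0+2·0+1·4 = 12
B: 3·6 = 18 | 2·0+1·2+2·8+1·0 = 18
M: 3·6 = 18 | 2·4+1·2+2·1+1·6 = 18
gcd(3,2,1,2,1) = 1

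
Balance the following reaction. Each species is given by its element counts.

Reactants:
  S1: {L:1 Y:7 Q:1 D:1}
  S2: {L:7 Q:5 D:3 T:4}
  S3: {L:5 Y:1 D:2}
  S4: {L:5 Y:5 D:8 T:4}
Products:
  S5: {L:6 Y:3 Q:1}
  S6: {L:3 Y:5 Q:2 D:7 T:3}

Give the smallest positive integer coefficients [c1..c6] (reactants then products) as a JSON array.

L: 4·1+2·7+5·5+1·5 = 48 | 6·6+4·3 = 48
Y: 4·7+2·0+5·1+1·5 = 38 | 6·3+4·5 = 38
Q: 4·1+2·5+5·0+1·0 = 14 | 6·1+4·2 = 14
D: 4·1+2·3+5·2+1·8 = 28 | 6·0+4·7 = 28
T: 4·0+2·4+5·0+1·4 = 12 | 6·0+4·3 = 12
gcd(4,2,5,1,6,4) = 1

Coefficients: [4, 2, 5, 1, 6, 4]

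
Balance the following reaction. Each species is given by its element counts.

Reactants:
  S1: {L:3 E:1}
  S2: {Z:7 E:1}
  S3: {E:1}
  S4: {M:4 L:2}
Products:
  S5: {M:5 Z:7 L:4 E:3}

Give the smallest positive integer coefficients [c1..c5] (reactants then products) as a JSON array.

Coefficients: [2, 4, 6, 5, 4]

M: 2·0+4·0+6·0+5·4 = 20 | 4·5 = 20
Z: 2·0+4·7+6·0+5·0 = 28 | 4·7 = 28
L: 2·3+4·0+6·0+5·2 = 16 | 4·4 = 16
E: 2·1+4·1+6·1+5·0 = 12 | 4·3 = 12
gcd(2,4,6,5,4) = 1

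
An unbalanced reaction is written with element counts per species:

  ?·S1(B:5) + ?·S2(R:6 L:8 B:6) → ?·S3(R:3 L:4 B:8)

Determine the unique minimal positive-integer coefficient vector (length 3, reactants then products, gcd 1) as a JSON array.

R: 2·0+1·6 = 6 | 2·3 = 6
L: 2·0+1·8 = 8 | 2·4 = 8
B: 2·5+1·6 = 16 | 2·8 = 16
gcd(2,1,2) = 1

Coefficients: [2, 1, 2]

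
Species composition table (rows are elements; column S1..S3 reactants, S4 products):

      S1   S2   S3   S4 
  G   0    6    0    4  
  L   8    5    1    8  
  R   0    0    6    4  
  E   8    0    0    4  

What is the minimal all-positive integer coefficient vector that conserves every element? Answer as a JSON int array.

G: 3·0+4·6+4·0 = 24 | 6·4 = 24
L: 3·8+4·5+4·1 = 48 | 6·8 = 48
R: 3·0+4·0+4·6 = 24 | 6·4 = 24
E: 3·8+4·0+4·0 = 24 | 6·4 = 24
gcd(3,4,4,6) = 1

Coefficients: [3, 4, 4, 6]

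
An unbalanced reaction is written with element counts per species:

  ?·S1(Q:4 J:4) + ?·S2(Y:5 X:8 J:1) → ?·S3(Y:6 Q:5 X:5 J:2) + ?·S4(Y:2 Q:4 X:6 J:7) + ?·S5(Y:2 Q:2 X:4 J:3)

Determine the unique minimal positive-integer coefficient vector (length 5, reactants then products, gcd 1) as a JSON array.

Coefficients: [6, 4, 2, 3, 1]

Y: 6·0+4·5 = 20 | 2·6+3·2+1·2 = 20
Q: 6·4+4·0 = 24 | 2·5+3·4+1·2 = 24
X: 6·0+4·8 = 32 | 2·5+3·6+1·4 = 32
J: 6·4+4·1 = 28 | 2·2+3·7+1·3 = 28
gcd(6,4,2,3,1) = 1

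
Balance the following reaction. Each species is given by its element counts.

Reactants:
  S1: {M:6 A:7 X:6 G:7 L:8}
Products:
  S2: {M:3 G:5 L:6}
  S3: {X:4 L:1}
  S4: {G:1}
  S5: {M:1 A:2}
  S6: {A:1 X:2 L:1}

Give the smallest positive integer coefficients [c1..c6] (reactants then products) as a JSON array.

Coefficients: [1, 1, 1, 2, 3, 1]

M: 1·6 = 6 | 1·3+1·0+2·0+3·1+1·0 = 6
A: 1·7 = 7 | 1·0+1·0+2·0+3·2+1·1 = 7
X: 1·6 = 6 | 1·0+1·4+2·0+3·0+1·2 = 6
G: 1·7 = 7 | 1·5+1·0+2·1+3·0+1·0 = 7
L: 1·8 = 8 | 1·6+1·1+2·0+3·0+1·1 = 8
gcd(1,1,1,2,3,1) = 1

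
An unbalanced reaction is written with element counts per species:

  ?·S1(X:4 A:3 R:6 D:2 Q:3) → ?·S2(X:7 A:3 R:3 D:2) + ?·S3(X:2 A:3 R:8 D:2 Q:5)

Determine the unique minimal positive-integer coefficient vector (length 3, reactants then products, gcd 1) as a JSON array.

X: 5·4 = 20 | 2·7+3·2 = 20
A: 5·3 = 15 | 2·3+3·3 = 15
R: 5·6 = 30 | 2·3+3·8 = 30
D: 5·2 = 10 | 2·2+3·2 = 10
Q: 5·3 = 15 | 2·0+3·5 = 15
gcd(5,2,3) = 1

Coefficients: [5, 2, 3]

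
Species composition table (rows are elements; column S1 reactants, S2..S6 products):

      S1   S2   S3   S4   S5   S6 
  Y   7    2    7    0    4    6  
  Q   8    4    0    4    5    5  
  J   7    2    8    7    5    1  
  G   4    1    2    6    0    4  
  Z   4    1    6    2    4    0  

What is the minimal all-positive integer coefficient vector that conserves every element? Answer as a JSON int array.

Coefficients: [5, 4, 1, 1, 2, 2]

Y: 5·7 = 35 | 4·2+1·7+1·0+2·4+2·6 = 35
Q: 5·8 = 40 | 4·4+1·0+1·4+2·5+2·5 = 40
J: 5·7 = 35 | 4·2+1·8+1·7+2·5+2·1 = 35
G: 5·4 = 20 | 4·1+1·2+1·6+2·0+2·4 = 20
Z: 5·4 = 20 | 4·1+1·6+1·2+2·4+2·0 = 20
gcd(5,4,1,1,2,2) = 1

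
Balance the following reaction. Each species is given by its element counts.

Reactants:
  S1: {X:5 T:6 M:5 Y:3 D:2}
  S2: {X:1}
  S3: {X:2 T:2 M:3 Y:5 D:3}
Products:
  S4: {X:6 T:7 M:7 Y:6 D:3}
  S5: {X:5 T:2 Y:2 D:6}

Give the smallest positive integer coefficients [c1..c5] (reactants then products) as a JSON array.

Coefficients: [6, 3, 4, 6, 1]

X: 6·5+3·1+4·2 = 41 | 6·6+1·5 = 41
T: 6·6+3·0+4·2 = 44 | 6·7+1·2 = 44
M: 6·5+3·0+4·3 = 42 | 6·7+1·0 = 42
Y: 6·3+3·0+4·5 = 38 | 6·6+1·2 = 38
D: 6·2+3·0+4·3 = 24 | 6·3+1·6 = 24
gcd(6,3,4,6,1) = 1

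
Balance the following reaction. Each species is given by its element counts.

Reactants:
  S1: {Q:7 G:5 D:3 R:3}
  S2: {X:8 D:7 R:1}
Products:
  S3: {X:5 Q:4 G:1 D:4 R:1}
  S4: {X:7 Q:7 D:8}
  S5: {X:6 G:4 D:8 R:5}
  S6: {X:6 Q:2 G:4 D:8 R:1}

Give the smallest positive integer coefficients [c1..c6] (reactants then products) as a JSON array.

Coefficients: [3, 5, 3, 1, 2, 1]

X: 3·0+5·8 = 40 | 3·5+1·7+2·6+1·6 = 40
Q: 3·7+5·0 = 21 | 3·4+1·7+2·0+1·2 = 21
G: 3·5+5·0 = 15 | 3·1+1·0+2·4+1·4 = 15
D: 3·3+5·7 = 44 | 3·4+1·8+2·8+1·8 = 44
R: 3·3+5·1 = 14 | 3·1+1·0+2·5+1·1 = 14
gcd(3,5,3,1,2,1) = 1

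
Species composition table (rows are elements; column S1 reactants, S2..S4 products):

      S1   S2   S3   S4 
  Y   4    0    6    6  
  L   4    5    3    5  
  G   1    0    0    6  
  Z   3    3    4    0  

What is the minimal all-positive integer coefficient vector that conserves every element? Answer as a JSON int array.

Coefficients: [6, 2, 3, 1]

Y: 6·4 = 24 | 2·0+3·6+1·6 = 24
L: 6·4 = 24 | 2·5+3·3+1·5 = 24
G: 6·1 = 6 | 2·0+3·0+1·6 = 6
Z: 6·3 = 18 | 2·3+3·4+1·0 = 18
gcd(6,2,3,1) = 1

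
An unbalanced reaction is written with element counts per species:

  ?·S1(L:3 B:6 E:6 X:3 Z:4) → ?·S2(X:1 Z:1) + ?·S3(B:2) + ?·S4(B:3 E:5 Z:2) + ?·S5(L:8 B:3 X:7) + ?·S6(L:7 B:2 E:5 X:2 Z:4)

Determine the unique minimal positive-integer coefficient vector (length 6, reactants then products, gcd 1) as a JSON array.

Coefficients: [5, 6, 5, 5, 1, 1]

L: 5·3 = 15 | 6·0+5·0+5·0+1·8+1·7 = 15
B: 5·6 = 30 | 6·0+5·2+5·3+1·3+1·2 = 30
E: 5·6 = 30 | 6·0+5·0+5·5+1·0+1·5 = 30
X: 5·3 = 15 | 6·1+5·0+5·0+1·7+1·2 = 15
Z: 5·4 = 20 | 6·1+5·0+5·2+1·0+1·4 = 20
gcd(5,6,5,5,1,1) = 1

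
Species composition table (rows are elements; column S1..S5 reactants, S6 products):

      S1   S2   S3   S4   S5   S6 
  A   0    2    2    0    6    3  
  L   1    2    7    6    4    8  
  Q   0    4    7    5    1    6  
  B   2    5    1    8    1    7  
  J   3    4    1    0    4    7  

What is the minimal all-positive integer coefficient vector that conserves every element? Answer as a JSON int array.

Coefficients: [6, 1, 2, 1, 1, 4]

A: 6·0+1·2+2·2+1·0+1·6 = 12 | 4·3 = 12
L: 6·1+1·2+2·7+1·6+1·4 = 32 | 4·8 = 32
Q: 6·0+1·4+2·7+1·5+1·1 = 24 | 4·6 = 24
B: 6·2+1·5+2·1+1·8+1·1 = 28 | 4·7 = 28
J: 6·3+1·4+2·1+1·0+1·4 = 28 | 4·7 = 28
gcd(6,1,2,1,1,4) = 1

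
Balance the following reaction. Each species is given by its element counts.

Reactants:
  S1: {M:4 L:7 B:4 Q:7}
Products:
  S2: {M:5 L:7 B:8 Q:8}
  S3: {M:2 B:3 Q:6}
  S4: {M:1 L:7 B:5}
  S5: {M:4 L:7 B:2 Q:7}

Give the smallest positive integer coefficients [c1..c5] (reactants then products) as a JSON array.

Coefficients: [6, 1, 1, 1, 4]

M: 6·4 = 24 | 1·5+1·2+1·1+4·4 = 24
L: 6·7 = 42 | 1·7+1·0+1·7+4·7 = 42
B: 6·4 = 24 | 1·8+1·3+1·5+4·2 = 24
Q: 6·7 = 42 | 1·8+1·6+1·0+4·7 = 42
gcd(6,1,1,1,4) = 1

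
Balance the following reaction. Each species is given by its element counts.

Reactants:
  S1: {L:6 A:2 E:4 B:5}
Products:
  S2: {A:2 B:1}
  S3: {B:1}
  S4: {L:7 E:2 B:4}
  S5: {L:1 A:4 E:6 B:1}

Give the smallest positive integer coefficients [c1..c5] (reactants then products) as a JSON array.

L: 5·6 = 30 | 1·0+6·0+4·7+2·1 = 30
A: 5·2 = 10 | 1·2+6·0+4·0+2·4 = 10
E: 5·4 = 20 | 1·0+6·0+4·2+2·6 = 20
B: 5·5 = 25 | 1·1+6·1+4·4+2·1 = 25
gcd(5,1,6,4,2) = 1

Coefficients: [5, 1, 6, 4, 2]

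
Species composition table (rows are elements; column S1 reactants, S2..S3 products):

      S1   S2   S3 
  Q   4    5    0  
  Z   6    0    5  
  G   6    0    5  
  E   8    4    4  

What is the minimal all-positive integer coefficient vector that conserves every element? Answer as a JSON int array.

Q: 5·4 = 20 | 4·5+6·0 = 20
Z: 5·6 = 30 | 4·0+6·5 = 30
G: 5·6 = 30 | 4·0+6·5 = 30
E: 5·8 = 40 | 4·4+6·4 = 40
gcd(5,4,6) = 1

Coefficients: [5, 4, 6]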